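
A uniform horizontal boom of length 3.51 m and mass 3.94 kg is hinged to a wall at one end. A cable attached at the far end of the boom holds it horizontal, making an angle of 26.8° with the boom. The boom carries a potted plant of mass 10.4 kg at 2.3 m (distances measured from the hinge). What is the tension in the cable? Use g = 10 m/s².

T ≈ 195 N

Choose the hinge as the axis so the unknown hinge reaction has zero arm there.
Beam weight: 3.94 × 10 = 39.4 N down at 1.755 m → arm 1.755 m, τ = 39.4 × 1.755 = 69.15 N·m clockwise.
Potted plant: 10.4 × 10 = 104 N down at 2.3 m → arm 2.3 m, τ = 104 × 2.3 = 239.2 N·m clockwise.
Total clockwise load moment = 308.4 N·m.
The cable tension T acts at 3.51 m; only its component perpendicular to the boom, T sinθ, produces torque. sin 26.8° = 0.4509.
Στ = 0 ⇒ T × 3.51 × 0.4509 = 308.4 ⇒ T = 308.4 / 1.583 = 195 N.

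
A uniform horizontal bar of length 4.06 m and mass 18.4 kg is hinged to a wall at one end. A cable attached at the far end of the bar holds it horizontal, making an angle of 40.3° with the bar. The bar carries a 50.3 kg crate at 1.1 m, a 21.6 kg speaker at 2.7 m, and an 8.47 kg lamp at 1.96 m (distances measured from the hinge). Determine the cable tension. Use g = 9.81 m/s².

T ≈ 626 N

Choose the hinge as the axis so the unknown hinge reaction has zero arm there.
Beam weight: 18.4 × 9.81 = 180.5 N down at 2.03 m → arm 2.03 m, τ = 180.5 × 2.03 = 366.4 N·m clockwise.
Crate: 50.3 × 9.81 = 493.4 N down at 1.1 m → arm 1.1 m, τ = 493.4 × 1.1 = 542.7 N·m clockwise.
Speaker: 21.6 × 9.81 = 211.9 N down at 2.7 m → arm 2.7 m, τ = 211.9 × 2.7 = 572.1 N·m clockwise.
Lamp: 8.47 × 9.81 = 83.09 N down at 1.96 m → arm 1.96 m, τ = 83.09 × 1.96 = 162.9 N·m clockwise.
Total clockwise load moment = 1644 N·m.
The cable tension T acts at 4.06 m; only its component perpendicular to the bar, T sinθ, produces torque. sin 40.3° = 0.6468.
Setting net torque to zero: T × 4.06 × 0.6468 = 1644 → T = 1644 / 2.626 = 626 N.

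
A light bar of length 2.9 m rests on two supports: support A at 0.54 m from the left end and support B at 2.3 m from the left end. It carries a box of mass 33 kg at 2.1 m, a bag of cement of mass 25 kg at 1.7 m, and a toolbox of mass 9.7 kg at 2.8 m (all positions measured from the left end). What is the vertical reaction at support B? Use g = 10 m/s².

R_B ≈ 582 N

Sum moments about support A (its reaction then has zero moment arm).
Box: 33 × 10 = 330 N down at 2.1 m → arm 1.56 m, τ = 330 × 1.56 = 514.8 N·m clockwise.
Bag of cement: 25 × 10 = 250 N down at 1.7 m → arm 1.16 m, τ = 250 × 1.16 = 290 N·m clockwise.
Toolbox: 9.7 × 10 = 97 N down at 2.8 m → arm 2.26 m, τ = 97 × 2.26 = 219.2 N·m clockwise.
Net load moment about support A = 1024 N·m clockwise.
Reaction R at support B is upward at 2.3 m, arm 1.76 m → moment R × 1.76 counterclockwise.
Setting net torque to zero: R × 1.76 = 1024 → R = 582 N.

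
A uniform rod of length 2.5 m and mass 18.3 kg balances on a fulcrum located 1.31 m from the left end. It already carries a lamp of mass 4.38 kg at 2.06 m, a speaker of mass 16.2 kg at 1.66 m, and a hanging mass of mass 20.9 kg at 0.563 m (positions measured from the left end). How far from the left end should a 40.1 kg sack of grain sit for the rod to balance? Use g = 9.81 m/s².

x ≈ 1.5 m from the left end

About the fulcrum (at 1.31 m from the left end):
Beam weight: 18.3 × 9.81 = 179.5 N down at 1.25 m → arm 0.06 m, τ = 179.5 × 0.06 = 10.77 N·m counterclockwise.
Lamp: 4.38 × 9.81 = 42.97 N down at 2.06 m → arm 0.75 m, τ = 42.97 × 0.75 = 32.23 N·m clockwise.
Speaker: 16.2 × 9.81 = 158.9 N down at 1.66 m → arm 0.35 m, τ = 158.9 × 0.35 = 55.62 N·m clockwise.
Hanging mass: 20.9 × 9.81 = 205 N down at 0.563 m → arm 0.747 m, τ = 205 × 0.747 = 153.1 N·m counterclockwise.
Net moment of existing loads = 76.02 N·m counterclockwise.
The sack of grain weighs 40.1 × 9.81 = 393.4 N and must supply an equal clockwise moment, so its lever arm about the fulcrum is 76.02 / 393.4 = 0.193 m.
That puts it at 1.31 + 0.193 = 1.5 m from the left end.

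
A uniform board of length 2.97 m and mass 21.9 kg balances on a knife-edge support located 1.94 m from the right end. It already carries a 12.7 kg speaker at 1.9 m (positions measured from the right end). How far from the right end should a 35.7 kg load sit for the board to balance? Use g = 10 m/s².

Sum moments about the knife-edge support (at 1.94 m from the right end) (the support reaction has zero arm there).
Beam weight: 21.9 × 10 = 219 N down at 1.485 m → arm 0.455 m, τ = 219 × 0.455 = 99.65 N·m clockwise.
Speaker: 12.7 × 10 = 127 N down at 1.9 m → arm 0.04 m, τ = 127 × 0.04 = 5.08 N·m clockwise.
Net moment of existing loads = 104.7 N·m clockwise.
The load weighs 35.7 × 10 = 357 N and must supply an equal counterclockwise moment, so its lever arm about the knife-edge support is 104.7 / 357 = 0.293 m.
That puts it at 1.94 + 0.293 = 2.23 m from the right end.

x ≈ 2.23 m from the right end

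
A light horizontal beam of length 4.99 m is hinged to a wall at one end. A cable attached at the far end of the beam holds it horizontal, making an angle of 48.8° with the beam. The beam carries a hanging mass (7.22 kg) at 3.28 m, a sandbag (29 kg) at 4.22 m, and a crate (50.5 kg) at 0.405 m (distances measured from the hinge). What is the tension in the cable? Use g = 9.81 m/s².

T ≈ 435 N

About the hinge:
Hanging mass: 7.22 × 9.81 = 70.83 N down at 3.28 m → arm 3.28 m, τ = 70.83 × 3.28 = 232.3 N·m clockwise.
Sandbag: 29 × 9.81 = 284.5 N down at 4.22 m → arm 4.22 m, τ = 284.5 × 4.22 = 1201 N·m clockwise.
Crate: 50.5 × 9.81 = 495.4 N down at 0.405 m → arm 0.405 m, τ = 495.4 × 0.405 = 200.6 N·m clockwise.
Total clockwise load moment = 1634 N·m.
The cable tension T acts at 4.99 m; only its component perpendicular to the beam, T sinθ, produces torque. sin 48.8° = 0.7524.
Balancing moments: T × 4.99 × 0.7524 = 1634, giving T = 1634 / 3.754 = 435 N.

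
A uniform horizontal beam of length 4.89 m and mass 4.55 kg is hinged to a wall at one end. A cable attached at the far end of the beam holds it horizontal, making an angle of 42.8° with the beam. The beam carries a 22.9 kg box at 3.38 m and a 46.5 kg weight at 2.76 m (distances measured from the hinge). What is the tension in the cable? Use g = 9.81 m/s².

Taking torques about the hinge:
Beam weight: 4.55 × 9.81 = 44.64 N down at 2.445 m → arm 2.445 m, τ = 44.64 × 2.445 = 109.1 N·m clockwise.
Box: 22.9 × 9.81 = 224.6 N down at 3.38 m → arm 3.38 m, τ = 224.6 × 3.38 = 759.1 N·m clockwise.
Weight: 46.5 × 9.81 = 456.2 N down at 2.76 m → arm 2.76 m, τ = 456.2 × 2.76 = 1259 N·m clockwise.
Total clockwise load moment = 2127 N·m.
The cable tension T acts at 4.89 m; only its component perpendicular to the beam, T sinθ, produces torque. sin 42.8° = 0.6794.
Στ = 0 ⇒ T × 4.89 × 0.6794 = 2127 ⇒ T = 2127 / 3.322 = 640 N.

T ≈ 640 N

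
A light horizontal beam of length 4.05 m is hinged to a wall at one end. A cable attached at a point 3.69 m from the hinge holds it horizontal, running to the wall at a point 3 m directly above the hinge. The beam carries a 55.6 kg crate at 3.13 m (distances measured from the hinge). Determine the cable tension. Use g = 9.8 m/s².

Sum moments about the hinge (the unknown hinge reaction has zero arm there).
Crate: 55.6 × 9.8 = 544.9 N down at 3.13 m → arm 3.13 m, τ = 544.9 × 3.13 = 1706 N·m clockwise.
Total clockwise load moment = 1706 N·m.
The cable tension T acts at 3.69 m; only its component perpendicular to the beam, T sinθ, produces torque. sinθ = h/√(h²+d²) = 3/√(3²+3.69²) = 0.6308.
Στ = 0 ⇒ T × 3.69 × 0.6308 = 1706 ⇒ T = 1706 / 2.328 = 733 N.

T ≈ 733 N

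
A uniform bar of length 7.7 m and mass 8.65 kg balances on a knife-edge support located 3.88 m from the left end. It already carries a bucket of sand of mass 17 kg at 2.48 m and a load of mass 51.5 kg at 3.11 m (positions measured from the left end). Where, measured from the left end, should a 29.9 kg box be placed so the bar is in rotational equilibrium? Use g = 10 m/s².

x ≈ 6.01 m from the left end

Take moments about the knife-edge support (at 3.88 m from the left end).
Beam weight: 8.65 × 10 = 86.5 N down at 3.85 m → arm 0.03 m, τ = 86.5 × 0.03 = 2.595 N·m counterclockwise.
Bucket of sand: 17 × 10 = 170 N down at 2.48 m → arm 1.4 m, τ = 170 × 1.4 = 238 N·m counterclockwise.
Load: 51.5 × 10 = 515 N down at 3.11 m → arm 0.77 m, τ = 515 × 0.77 = 396.6 N·m counterclockwise.
Net moment of existing loads = 637.2 N·m counterclockwise.
The box weighs 29.9 × 10 = 299 N and must supply an equal clockwise moment, so its lever arm about the knife-edge support is 637.2 / 299 = 2.13 m.
That puts it at 3.88 + 2.13 = 6.01 m from the left end.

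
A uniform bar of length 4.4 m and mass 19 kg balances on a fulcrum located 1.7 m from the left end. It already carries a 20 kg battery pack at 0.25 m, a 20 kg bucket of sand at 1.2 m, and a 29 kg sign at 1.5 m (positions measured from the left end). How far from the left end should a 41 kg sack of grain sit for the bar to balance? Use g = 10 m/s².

Taking torques about the fulcrum (at 1.7 m from the left end):
Beam weight: 19 × 10 = 190 N down at 2.2 m → arm 0.5 m, τ = 190 × 0.5 = 95 N·m clockwise.
Battery pack: 20 × 10 = 200 N down at 0.25 m → arm 1.45 m, τ = 200 × 1.45 = 290 N·m counterclockwise.
Bucket of sand: 20 × 10 = 200 N down at 1.2 m → arm 0.5 m, τ = 200 × 0.5 = 100 N·m counterclockwise.
Sign: 29 × 10 = 290 N down at 1.5 m → arm 0.2 m, τ = 290 × 0.2 = 58 N·m counterclockwise.
Net moment of existing loads = 353 N·m counterclockwise.
The sack of grain weighs 41 × 10 = 410 N and must supply an equal clockwise moment, so its lever arm about the fulcrum is 353 / 410 = 0.861 m.
That puts it at 1.7 + 0.861 = 2.56 m from the left end.

x ≈ 2.56 m from the left end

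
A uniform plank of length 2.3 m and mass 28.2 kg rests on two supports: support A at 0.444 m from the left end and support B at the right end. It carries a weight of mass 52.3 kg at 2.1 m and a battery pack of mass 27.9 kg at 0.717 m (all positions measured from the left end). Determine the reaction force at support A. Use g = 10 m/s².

Take moments about support B.
Beam weight: 28.2 × 10 = 282 N down at 1.15 m → arm 1.15 m, τ = 282 × 1.15 = 324.3 N·m counterclockwise.
Weight: 52.3 × 10 = 523 N down at 2.1 m → arm 0.2 m, τ = 523 × 0.2 = 104.6 N·m counterclockwise.
Battery pack: 27.9 × 10 = 279 N down at 0.717 m → arm 1.583 m, τ = 279 × 1.583 = 441.7 N·m counterclockwise.
Net load moment about support B = 870.6 N·m counterclockwise.
Reaction R at support A is upward at 0.444 m, arm 1.856 m → moment R × 1.856 clockwise.
For rotational equilibrium, R × 1.856 = 870.6, so R = 469 N.

R_A ≈ 469 N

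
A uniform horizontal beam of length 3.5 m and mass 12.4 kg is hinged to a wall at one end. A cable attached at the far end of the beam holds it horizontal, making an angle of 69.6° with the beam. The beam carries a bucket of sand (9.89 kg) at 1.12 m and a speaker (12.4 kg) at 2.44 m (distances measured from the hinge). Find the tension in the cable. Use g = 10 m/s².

Take moments about the hinge.
Beam weight: 12.4 × 10 = 124 N down at 1.75 m → arm 1.75 m, τ = 124 × 1.75 = 217 N·m clockwise.
Bucket of sand: 9.89 × 10 = 98.9 N down at 1.12 m → arm 1.12 m, τ = 98.9 × 1.12 = 110.8 N·m clockwise.
Speaker: 12.4 × 10 = 124 N down at 2.44 m → arm 2.44 m, τ = 124 × 2.44 = 302.6 N·m clockwise.
Total clockwise load moment = 630.4 N·m.
The cable tension T acts at 3.5 m; only its component perpendicular to the beam, T sinθ, produces torque. sin 69.6° = 0.9373.
For rotational equilibrium, T × 3.5 × 0.9373 = 630.4, so T = 630.4 / 3.281 = 192 N.

T ≈ 192 N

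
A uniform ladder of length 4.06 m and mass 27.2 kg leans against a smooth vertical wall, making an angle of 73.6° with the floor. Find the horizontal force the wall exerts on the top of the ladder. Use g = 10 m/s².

Taking torques about the foot of the ladder:
Ladder weight 27.2×10 = 272 N acts at 2.03 m along the ladder; its horizontal arm is 2.03·cos73.6° = 0.5732 m → τ = 155.9 N·m clockwise.
Wall normal N acts horizontally at the top; its moment arm is the height L sinθ = 4.06·sin73.6° = 3.895 m, counterclockwise.
Balancing moments: N × 3.895 = 155.9, giving N = 40 N.

N_wall ≈ 40 N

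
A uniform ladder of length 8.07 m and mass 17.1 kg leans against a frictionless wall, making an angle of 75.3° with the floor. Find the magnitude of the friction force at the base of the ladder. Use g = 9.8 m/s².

f ≈ 22 N

Sum moments about the foot of the ladder (the floor normal and friction both act there and drop out).
Ladder weight 17.1×9.8 = 167.6 N acts at 4.035 m along the ladder; its horizontal arm is 4.035·cos75.3° = 1.024 m → τ = 171.6 N·m clockwise.
Wall normal N acts horizontally at the top; its moment arm is the height L sinθ = 8.07·sin75.3° = 7.806 m, counterclockwise.
Setting net torque to zero: N × 7.806 = 171.6 → N = 22 N.
ΣFx = 0: friction at the foot balances the wall's push, so f = N_wall = 22 N.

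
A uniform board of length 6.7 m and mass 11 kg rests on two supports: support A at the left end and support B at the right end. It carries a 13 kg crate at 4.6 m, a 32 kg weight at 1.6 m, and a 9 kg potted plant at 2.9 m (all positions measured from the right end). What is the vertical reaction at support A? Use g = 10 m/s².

R_A ≈ 260 N

Take moments about support B.
Beam weight: 11 × 10 = 110 N down at 3.35 m → arm 3.35 m, τ = 110 × 3.35 = 368.5 N·m counterclockwise.
Crate: 13 × 10 = 130 N down at 4.6 m → arm 4.6 m, τ = 130 × 4.6 = 598 N·m counterclockwise.
Weight: 32 × 10 = 320 N down at 1.6 m → arm 1.6 m, τ = 320 × 1.6 = 512 N·m counterclockwise.
Potted plant: 9 × 10 = 90 N down at 2.9 m → arm 2.9 m, τ = 90 × 2.9 = 261 N·m counterclockwise.
Net load moment about support B = 1740 N·m counterclockwise.
Reaction R at support A is upward at 6.7 m, arm 6.7 m → moment R × 6.7 clockwise.
For rotational equilibrium, R × 6.7 = 1740, so R = 260 N.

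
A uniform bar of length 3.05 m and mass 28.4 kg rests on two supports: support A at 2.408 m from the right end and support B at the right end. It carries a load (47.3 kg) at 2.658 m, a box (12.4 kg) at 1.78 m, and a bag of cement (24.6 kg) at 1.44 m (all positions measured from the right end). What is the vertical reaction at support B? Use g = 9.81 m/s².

Sum moments about support A (its reaction then has zero moment arm).
Beam weight: 28.4 × 9.81 = 278.6 N down at 1.525 m → arm 0.883 m, τ = 278.6 × 0.883 = 246 N·m clockwise.
Load: 47.3 × 9.81 = 464 N down at 2.658 m → arm 0.25 m, τ = 464 × 0.25 = 116 N·m counterclockwise.
Box: 12.4 × 9.81 = 121.6 N down at 1.78 m → arm 0.628 m, τ = 121.6 × 0.628 = 76.36 N·m clockwise.
Bag of cement: 24.6 × 9.81 = 241.3 N down at 1.44 m → arm 0.968 m, τ = 241.3 × 0.968 = 233.6 N·m clockwise.
Net load moment about support A = 440 N·m clockwise.
Reaction R at support B is upward at 0 m, arm 2.408 m → moment R × 2.408 counterclockwise.
For rotational equilibrium, R × 2.408 = 440, so R = 183 N.

R_B ≈ 183 N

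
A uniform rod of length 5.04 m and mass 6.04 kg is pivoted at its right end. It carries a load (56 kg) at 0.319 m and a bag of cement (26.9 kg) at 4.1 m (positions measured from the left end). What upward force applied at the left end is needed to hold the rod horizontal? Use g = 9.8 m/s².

F ≈ 593 N

Choose the right end as the axis so the unknown pivot reaction has zero arm there.
Beam weight: 6.04 × 9.8 = 59.19 N down at 2.52 m → arm 2.52 m, τ = 59.19 × 2.52 = 149.2 N·m counterclockwise.
Load: 56 × 9.8 = 548.8 N down at 0.319 m → arm 4.721 m, τ = 548.8 × 4.721 = 2591 N·m counterclockwise.
Bag of cement: 26.9 × 9.8 = 263.6 N down at 4.1 m → arm 0.94 m, τ = 263.6 × 0.94 = 247.8 N·m counterclockwise.
Net moment of the loads = 2988 N·m counterclockwise.
The upward force F acts at the left end, arm 5.04 m, giving F × 5.04 clockwise.
Setting net torque to zero: F × 5.04 = 2988 → F = 2988 / 5.04 = 593 N.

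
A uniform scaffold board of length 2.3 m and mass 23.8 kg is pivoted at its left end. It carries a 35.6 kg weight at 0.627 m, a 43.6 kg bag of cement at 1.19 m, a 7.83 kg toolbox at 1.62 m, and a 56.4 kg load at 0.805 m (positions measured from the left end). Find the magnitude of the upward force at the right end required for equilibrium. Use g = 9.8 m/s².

F ≈ 680 N

Choose the left end as the axis so the unknown pivot reaction has zero arm there.
Beam weight: 23.8 × 9.8 = 233.2 N down at 1.15 m → arm 1.15 m, τ = 233.2 × 1.15 = 268.2 N·m clockwise.
Weight: 35.6 × 9.8 = 348.9 N down at 0.627 m → arm 0.627 m, τ = 348.9 × 0.627 = 218.8 N·m clockwise.
Bag of cement: 43.6 × 9.8 = 427.3 N down at 1.19 m → arm 1.19 m, τ = 427.3 × 1.19 = 508.5 N·m clockwise.
Toolbox: 7.83 × 9.8 = 76.73 N down at 1.62 m → arm 1.62 m, τ = 76.73 × 1.62 = 124.3 N·m clockwise.
Load: 56.4 × 9.8 = 552.7 N down at 0.805 m → arm 0.805 m, τ = 552.7 × 0.805 = 444.9 N·m clockwise.
Net moment of the loads = 1565 N·m clockwise.
The upward force F acts at the right end, arm 2.3 m, giving F × 2.3 counterclockwise.
Στ = 0 ⇒ F × 2.3 = 1565 ⇒ F = 1565 / 2.3 = 680 N.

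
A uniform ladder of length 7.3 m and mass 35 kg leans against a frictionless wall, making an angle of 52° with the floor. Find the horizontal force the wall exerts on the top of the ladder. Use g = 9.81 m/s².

Choose the foot of the ladder as the axis so the floor normal and friction both act there and drop out.
Ladder weight 35×9.81 = 343.4 N acts at 3.65 m along the ladder; its horizontal arm is 3.65·cos52° = 2.247 m → τ = 771.6 N·m clockwise.
Wall normal N acts horizontally at the top; its moment arm is the height L sinθ = 7.3·sin52° = 5.752 m, counterclockwise.
Στ = 0 ⇒ N × 5.752 = 771.6 ⇒ N = 134 N.

N_wall ≈ 134 N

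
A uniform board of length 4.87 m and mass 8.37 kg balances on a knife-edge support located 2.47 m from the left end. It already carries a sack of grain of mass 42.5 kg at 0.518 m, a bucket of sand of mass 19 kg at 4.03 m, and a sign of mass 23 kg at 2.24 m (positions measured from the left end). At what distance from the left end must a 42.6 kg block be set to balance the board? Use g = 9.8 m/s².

x ≈ 3.85 m from the left end

Sum moments about the knife-edge support (at 2.47 m from the left end) (the support reaction has zero arm there).
Beam weight: 8.37 × 9.8 = 82.03 N down at 2.435 m → arm 0.035 m, τ = 82.03 × 0.035 = 2.871 N·m counterclockwise.
Sack of grain: 42.5 × 9.8 = 416.5 N down at 0.518 m → arm 1.952 m, τ = 416.5 × 1.952 = 813 N·m counterclockwise.
Bucket of sand: 19 × 9.8 = 186.2 N down at 4.03 m → arm 1.56 m, τ = 186.2 × 1.56 = 290.5 N·m clockwise.
Sign: 23 × 9.8 = 225.4 N down at 2.24 m → arm 0.23 m, τ = 225.4 × 0.23 = 51.84 N·m counterclockwise.
Net moment of existing loads = 577.2 N·m counterclockwise.
The block weighs 42.6 × 9.8 = 417.5 N and must supply an equal clockwise moment, so its lever arm about the knife-edge support is 577.2 / 417.5 = 1.38 m.
That puts it at 2.47 + 1.38 = 3.85 m from the left end.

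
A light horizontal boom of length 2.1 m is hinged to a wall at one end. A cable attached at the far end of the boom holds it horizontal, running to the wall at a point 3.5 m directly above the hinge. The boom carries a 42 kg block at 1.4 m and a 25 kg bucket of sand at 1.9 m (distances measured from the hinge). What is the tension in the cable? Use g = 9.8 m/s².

About the hinge:
Block: 42 × 9.8 = 411.6 N down at 1.4 m → arm 1.4 m, τ = 411.6 × 1.4 = 576.2 N·m clockwise.
Bucket of sand: 25 × 9.8 = 245 N down at 1.9 m → arm 1.9 m, τ = 245 × 1.9 = 465.5 N·m clockwise.
Total clockwise load moment = 1042 N·m.
The cable tension T acts at 2.1 m; only its component perpendicular to the boom, T sinθ, produces torque. sinθ = h/√(h²+d²) = 3.5/√(3.5²+2.1²) = 0.8575.
Setting net torque to zero: T × 2.1 × 0.8575 = 1042 → T = 1042 / 1.801 = 579 N.

T ≈ 579 N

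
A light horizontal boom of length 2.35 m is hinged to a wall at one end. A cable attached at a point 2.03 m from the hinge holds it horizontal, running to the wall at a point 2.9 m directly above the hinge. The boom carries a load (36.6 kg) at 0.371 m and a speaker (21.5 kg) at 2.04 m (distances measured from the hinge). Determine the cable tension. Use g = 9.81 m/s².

T ≈ 339 N

Taking torques about the hinge:
Load: 36.6 × 9.81 = 359 N down at 0.371 m → arm 0.371 m, τ = 359 × 0.371 = 133.2 N·m clockwise.
Speaker: 21.5 × 9.81 = 210.9 N down at 2.04 m → arm 2.04 m, τ = 210.9 × 2.04 = 430.2 N·m clockwise.
Total clockwise load moment = 563.4 N·m.
The cable tension T acts at 2.03 m; only its component perpendicular to the boom, T sinθ, produces torque. sinθ = h/√(h²+d²) = 2.9/√(2.9²+2.03²) = 0.8192.
Setting net torque to zero: T × 2.03 × 0.8192 = 563.4 → T = 563.4 / 1.663 = 339 N.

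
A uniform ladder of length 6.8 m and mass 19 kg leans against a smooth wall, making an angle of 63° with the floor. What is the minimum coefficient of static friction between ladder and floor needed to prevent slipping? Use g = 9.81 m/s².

Take moments about the foot of the ladder.
Ladder weight 19×9.81 = 186.4 N acts at 3.4 m along the ladder; its horizontal arm is 3.4·cos63° = 1.544 m → τ = 287.8 N·m clockwise.
Wall normal N acts horizontally at the top; its moment arm is the height L sinθ = 6.8·sin63° = 6.059 m, counterclockwise.
Setting net torque to zero: N × 6.059 = 287.8 → N = 47.5 N.
ΣFx = 0 ⇒ f = N_wall = 47.5 N. ΣFy = 0 ⇒ N_floor = 186.4 N.
μ_min = f / N_floor = 47.5 / 186.4 = 0.255.

μ_min ≈ 0.255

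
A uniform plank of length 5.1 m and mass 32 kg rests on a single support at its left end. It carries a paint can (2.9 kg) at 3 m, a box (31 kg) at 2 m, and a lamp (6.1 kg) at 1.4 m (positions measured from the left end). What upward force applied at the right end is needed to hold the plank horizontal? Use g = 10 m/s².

Take moments about the left end.
Beam weight: 32 × 10 = 320 N down at 2.55 m → arm 2.55 m, τ = 320 × 2.55 = 816 N·m clockwise.
Paint can: 2.9 × 10 = 29 N down at 3 m → arm 3 m, τ = 29 × 3 = 87 N·m clockwise.
Box: 31 × 10 = 310 N down at 2 m → arm 2 m, τ = 310 × 2 = 620 N·m clockwise.
Lamp: 6.1 × 10 = 61 N down at 1.4 m → arm 1.4 m, τ = 61 × 1.4 = 85.4 N·m clockwise.
Net moment of the loads = 1608 N·m clockwise.
The upward force F acts at the right end, arm 5.1 m, giving F × 5.1 counterclockwise.
Στ = 0 ⇒ F × 5.1 = 1608 ⇒ F = 1608 / 5.1 = 315 N.

F ≈ 315 N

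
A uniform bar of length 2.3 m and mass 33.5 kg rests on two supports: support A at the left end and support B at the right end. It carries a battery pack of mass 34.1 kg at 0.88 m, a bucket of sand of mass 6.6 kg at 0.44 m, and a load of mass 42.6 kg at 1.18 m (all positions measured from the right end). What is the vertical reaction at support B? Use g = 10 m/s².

Choose support A as the axis so its reaction then has zero moment arm.
Beam weight: 33.5 × 10 = 335 N down at 1.15 m → arm 1.15 m, τ = 335 × 1.15 = 385.2 N·m clockwise.
Battery pack: 34.1 × 10 = 341 N down at 0.88 m → arm 1.42 m, τ = 341 × 1.42 = 484.2 N·m clockwise.
Bucket of sand: 6.6 × 10 = 66 N down at 0.44 m → arm 1.86 m, τ = 66 × 1.86 = 122.8 N·m clockwise.
Load: 42.6 × 10 = 426 N down at 1.18 m → arm 1.12 m, τ = 426 × 1.12 = 477.1 N·m clockwise.
Net load moment about support A = 1469 N·m clockwise.
Reaction R at support B is upward at 0 m, arm 2.3 m → moment R × 2.3 counterclockwise.
Στ = 0 ⇒ R × 2.3 = 1469 ⇒ R = 639 N.

R_B ≈ 639 N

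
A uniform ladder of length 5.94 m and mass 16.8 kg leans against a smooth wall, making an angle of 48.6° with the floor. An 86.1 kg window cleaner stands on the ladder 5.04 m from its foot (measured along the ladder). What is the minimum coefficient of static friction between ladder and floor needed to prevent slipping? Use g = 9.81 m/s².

Choose the foot of the ladder as the axis so the floor normal and friction both act there and drop out.
Ladder weight 16.8×9.81 = 164.8 N acts at 2.97 m along the ladder; its horizontal arm is 2.97·cos48.6° = 1.964 m → τ = 323.7 N·m clockwise.
Window cleaner: 86.1×9.81 = 844.6 N at 5.04 m → arm 3.333 m → τ = 2815 N·m clockwise.
Wall normal N acts horizontally at the top; its moment arm is the height L sinθ = 5.94·sin48.6° = 4.456 m, counterclockwise.
Balancing moments: N × 4.456 = 3139, giving N = 704.4 N.
ΣFx = 0 ⇒ f = N_wall = 704.4 N. ΣFy = 0 ⇒ N_floor = 1009 N.
μ_min = f / N_floor = 704.4 / 1009 = 0.698.

μ_min ≈ 0.698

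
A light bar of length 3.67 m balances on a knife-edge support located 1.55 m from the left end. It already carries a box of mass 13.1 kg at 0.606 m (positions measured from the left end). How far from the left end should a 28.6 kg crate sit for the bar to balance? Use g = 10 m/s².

x ≈ 1.98 m from the left end

Take moments about the knife-edge support (at 1.55 m from the left end).
Box: 13.1 × 10 = 131 N down at 0.606 m → arm 0.944 m, τ = 131 × 0.944 = 123.7 N·m counterclockwise.
Net moment of existing loads = 123.7 N·m counterclockwise.
The crate weighs 28.6 × 10 = 286 N and must supply an equal clockwise moment, so its lever arm about the knife-edge support is 123.7 / 286 = 0.433 m.
That puts it at 1.55 + 0.433 = 1.98 m from the left end.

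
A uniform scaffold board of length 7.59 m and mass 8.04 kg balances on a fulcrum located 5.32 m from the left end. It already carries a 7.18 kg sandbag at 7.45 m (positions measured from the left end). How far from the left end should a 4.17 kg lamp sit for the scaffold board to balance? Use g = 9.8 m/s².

Sum moments about the fulcrum (at 5.32 m from the left end) (the support reaction has zero arm there).
Beam weight: 8.04 × 9.8 = 78.79 N down at 3.795 m → arm 1.525 m, τ = 78.79 × 1.525 = 120.2 N·m counterclockwise.
Sandbag: 7.18 × 9.8 = 70.36 N down at 7.45 m → arm 2.13 m, τ = 70.36 × 2.13 = 149.9 N·m clockwise.
Net moment of existing loads = 29.7 N·m clockwise.
The lamp weighs 4.17 × 9.8 = 40.87 N and must supply an equal counterclockwise moment, so its lever arm about the fulcrum is 29.7 / 40.87 = 0.727 m.
That puts it at 5.32 − 0.727 = 4.59 m from the left end.

x ≈ 4.59 m from the left end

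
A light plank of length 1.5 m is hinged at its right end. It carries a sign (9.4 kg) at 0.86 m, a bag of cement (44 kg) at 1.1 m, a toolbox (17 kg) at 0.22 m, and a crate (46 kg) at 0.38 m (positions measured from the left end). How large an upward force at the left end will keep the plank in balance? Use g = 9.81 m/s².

F ≈ 634 N

Sum moments about the right end (the unknown pivot reaction has zero arm there).
Sign: 9.4 × 9.81 = 92.21 N down at 0.86 m → arm 0.64 m, τ = 92.21 × 0.64 = 59.01 N·m counterclockwise.
Bag of cement: 44 × 9.81 = 431.6 N down at 1.1 m → arm 0.4 m, τ = 431.6 × 0.4 = 172.6 N·m counterclockwise.
Toolbox: 17 × 9.81 = 166.8 N down at 0.22 m → arm 1.28 m, τ = 166.8 × 1.28 = 213.5 N·m counterclockwise.
Crate: 46 × 9.81 = 451.3 N down at 0.38 m → arm 1.12 m, τ = 451.3 × 1.12 = 505.5 N·m counterclockwise.
Net moment of the loads = 950.6 N·m counterclockwise.
The upward force F acts at the left end, arm 1.5 m, giving F × 1.5 clockwise.
Στ = 0 ⇒ F × 1.5 = 950.6 ⇒ F = 950.6 / 1.5 = 634 N.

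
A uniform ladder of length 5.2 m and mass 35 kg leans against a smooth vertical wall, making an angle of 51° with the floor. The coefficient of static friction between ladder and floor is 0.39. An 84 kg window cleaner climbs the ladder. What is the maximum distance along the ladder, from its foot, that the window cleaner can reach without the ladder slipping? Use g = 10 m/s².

About the foot of the ladder:
Ladder weight 35×10 = 350 N acts at 2.6 m along the ladder; its horizontal arm is 2.6·cos51° = 1.636 m → τ = 572.6 N·m clockwise.
Window cleaner weight 84×10 = 840 N at distance d → arm d·cos51° → τ = 840·d·0.6293 clockwise.
Wall normal N at the top has arm L sinθ = 4.041 m counterclockwise, so Στ = 0 gives N·4.041 = 572.6 + 528.6·d.
ΣFy = 0 ⇒ N_floor = 1190 N, so the maximum friction is μ_s·N_floor = 0.39×1190 = 464.1 N. ΣFx = 0 ⇒ N_wall = f, so at the slipping point N = 464.1 N.
Substituting: 464.1×4.041 = 572.6 + 528.6·d ⇒ d = (1875 − 572.6) / 528.6 = 2.46 m.

d ≈ 2.46 m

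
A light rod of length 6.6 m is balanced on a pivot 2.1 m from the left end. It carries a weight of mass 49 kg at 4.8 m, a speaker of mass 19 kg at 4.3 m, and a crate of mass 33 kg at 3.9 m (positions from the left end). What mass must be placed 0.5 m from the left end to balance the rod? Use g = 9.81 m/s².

Choose the pivot (at 2.1 m from the left end) as the axis so the support reaction has zero arm there.
Weight: 49 × 9.81 = 480.7 N down at 4.8 m → arm 2.7 m, τ = 480.7 × 2.7 = 1298 N·m clockwise.
Speaker: 19 × 9.81 = 186.4 N down at 4.3 m → arm 2.2 m, τ = 186.4 × 2.2 = 410.1 N·m clockwise.
Crate: 33 × 9.81 = 323.7 N down at 3.9 m → arm 1.8 m, τ = 323.7 × 1.8 = 582.7 N·m clockwise.
Net moment of known loads = 2291 N·m clockwise.
An unknown mass m at 0.5 m has arm 1.6 m; its moment is m·g·1.6 counterclockwise.
Στ = 0 ⇒ m × 9.81 × 1.6 = 2291 ⇒ m = 2291 / (9.81 × 1.6) = 146 kg.

m ≈ 146 kg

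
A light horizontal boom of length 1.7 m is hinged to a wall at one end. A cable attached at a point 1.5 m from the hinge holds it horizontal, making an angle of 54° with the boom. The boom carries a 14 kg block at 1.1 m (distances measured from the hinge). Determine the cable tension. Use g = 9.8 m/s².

About the hinge:
Block: 14 × 9.8 = 137.2 N down at 1.1 m → arm 1.1 m, τ = 137.2 × 1.1 = 150.9 N·m clockwise.
Total clockwise load moment = 150.9 N·m.
The cable tension T acts at 1.5 m; only its component perpendicular to the boom, T sinθ, produces torque. sin 54° = 0.809.
Setting net torque to zero: T × 1.5 × 0.809 = 150.9 → T = 150.9 / 1.214 = 124 N.

T ≈ 124 N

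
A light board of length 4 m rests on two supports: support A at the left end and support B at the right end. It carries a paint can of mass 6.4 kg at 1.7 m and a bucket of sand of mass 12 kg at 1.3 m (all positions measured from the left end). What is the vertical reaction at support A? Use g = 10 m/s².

Choose support B as the axis so its reaction then has zero moment arm.
Paint can: 6.4 × 10 = 64 N down at 1.7 m → arm 2.3 m, τ = 64 × 2.3 = 147.2 N·m counterclockwise.
Bucket of sand: 12 × 10 = 120 N down at 1.3 m → arm 2.7 m, τ = 120 × 2.7 = 324 N·m counterclockwise.
Net load moment about support B = 471.2 N·m counterclockwise.
Reaction R at support A is upward at 0 m, arm 4 m → moment R × 4 clockwise.
Balancing moments: R × 4 = 471.2, giving R = 118 N.

R_A ≈ 118 N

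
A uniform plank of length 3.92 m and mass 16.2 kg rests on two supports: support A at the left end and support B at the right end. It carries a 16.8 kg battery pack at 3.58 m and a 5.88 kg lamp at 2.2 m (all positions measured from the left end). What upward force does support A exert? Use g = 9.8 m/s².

R_A ≈ 119 N

Take moments about support B.
Beam weight: 16.2 × 9.8 = 158.8 N down at 1.96 m → arm 1.96 m, τ = 158.8 × 1.96 = 311.2 N·m counterclockwise.
Battery pack: 16.8 × 9.8 = 164.6 N down at 3.58 m → arm 0.34 m, τ = 164.6 × 0.34 = 55.96 N·m counterclockwise.
Lamp: 5.88 × 9.8 = 57.62 N down at 2.2 m → arm 1.72 m, τ = 57.62 × 1.72 = 99.11 N·m counterclockwise.
Net load moment about support B = 466.3 N·m counterclockwise.
Reaction R at support A is upward at 0 m, arm 3.92 m → moment R × 3.92 clockwise.
Στ = 0 ⇒ R × 3.92 = 466.3 ⇒ R = 119 N.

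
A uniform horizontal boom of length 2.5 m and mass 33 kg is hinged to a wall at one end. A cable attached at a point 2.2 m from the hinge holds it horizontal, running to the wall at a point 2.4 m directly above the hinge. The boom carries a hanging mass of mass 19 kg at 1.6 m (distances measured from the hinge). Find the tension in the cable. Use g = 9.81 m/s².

Take moments about the hinge.
Beam weight: 33 × 9.81 = 323.7 N down at 1.25 m → arm 1.25 m, τ = 323.7 × 1.25 = 404.6 N·m clockwise.
Hanging mass: 19 × 9.81 = 186.4 N down at 1.6 m → arm 1.6 m, τ = 186.4 × 1.6 = 298.2 N·m clockwise.
Total clockwise load moment = 702.8 N·m.
The cable tension T acts at 2.2 m; only its component perpendicular to the boom, T sinθ, produces torque. sinθ = h/√(h²+d²) = 2.4/√(2.4²+2.2²) = 0.7372.
Στ = 0 ⇒ T × 2.2 × 0.7372 = 702.8 ⇒ T = 702.8 / 1.622 = 433 N.

T ≈ 433 N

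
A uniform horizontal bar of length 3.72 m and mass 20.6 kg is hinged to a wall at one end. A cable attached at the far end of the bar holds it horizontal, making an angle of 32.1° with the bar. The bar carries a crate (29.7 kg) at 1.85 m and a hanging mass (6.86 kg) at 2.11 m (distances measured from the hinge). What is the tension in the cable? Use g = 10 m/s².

T ≈ 545 N

About the hinge:
Beam weight: 20.6 × 10 = 206 N down at 1.86 m → arm 1.86 m, τ = 206 × 1.86 = 383.2 N·m clockwise.
Crate: 29.7 × 10 = 297 N down at 1.85 m → arm 1.85 m, τ = 297 × 1.85 = 549.5 N·m clockwise.
Hanging mass: 6.86 × 10 = 68.6 N down at 2.11 m → arm 2.11 m, τ = 68.6 × 2.11 = 144.7 N·m clockwise.
Total clockwise load moment = 1077 N·m.
The cable tension T acts at 3.72 m; only its component perpendicular to the bar, T sinθ, produces torque. sin 32.1° = 0.5314.
Setting net torque to zero: T × 3.72 × 0.5314 = 1077 → T = 1077 / 1.977 = 545 N.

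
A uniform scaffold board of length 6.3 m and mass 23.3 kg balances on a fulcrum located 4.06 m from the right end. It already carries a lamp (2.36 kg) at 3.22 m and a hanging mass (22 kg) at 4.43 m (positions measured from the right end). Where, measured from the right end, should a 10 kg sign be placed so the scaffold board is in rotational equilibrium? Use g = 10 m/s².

x ≈ 5.56 m from the right end

Taking torques about the fulcrum (at 4.06 m from the right end):
Beam weight: 23.3 × 10 = 233 N down at 3.15 m → arm 0.91 m, τ = 233 × 0.91 = 212 N·m clockwise.
Lamp: 2.36 × 10 = 23.6 N down at 3.22 m → arm 0.84 m, τ = 23.6 × 0.84 = 19.82 N·m clockwise.
Hanging mass: 22 × 10 = 220 N down at 4.43 m → arm 0.37 m, τ = 220 × 0.37 = 81.4 N·m counterclockwise.
Net moment of existing loads = 150.4 N·m clockwise.
The sign weighs 10 × 10 = 100 N and must supply an equal counterclockwise moment, so its lever arm about the fulcrum is 150.4 / 100 = 1.5 m.
That puts it at 4.06 + 1.5 = 5.56 m from the right end.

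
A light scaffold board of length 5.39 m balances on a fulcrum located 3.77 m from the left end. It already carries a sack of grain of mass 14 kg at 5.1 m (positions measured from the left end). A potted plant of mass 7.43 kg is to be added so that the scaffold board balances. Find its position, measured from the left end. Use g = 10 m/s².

x ≈ 1.26 m from the left end

Take moments about the fulcrum (at 3.77 m from the left end).
Sack of grain: 14 × 10 = 140 N down at 5.1 m → arm 1.33 m, τ = 140 × 1.33 = 186.2 N·m clockwise.
Net moment of existing loads = 186.2 N·m clockwise.
The potted plant weighs 7.43 × 10 = 74.3 N and must supply an equal counterclockwise moment, so its lever arm about the fulcrum is 186.2 / 74.3 = 2.51 m.
That puts it at 3.77 − 2.51 = 1.26 m from the left end.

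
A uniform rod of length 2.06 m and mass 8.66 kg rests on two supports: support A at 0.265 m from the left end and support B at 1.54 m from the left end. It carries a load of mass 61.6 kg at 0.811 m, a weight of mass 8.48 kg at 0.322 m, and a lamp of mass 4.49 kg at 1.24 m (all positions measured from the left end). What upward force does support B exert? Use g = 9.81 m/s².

R_B ≈ 347 N

Sum moments about support A (its reaction then has zero moment arm).
Beam weight: 8.66 × 9.81 = 84.95 N down at 1.03 m → arm 0.765 m, τ = 84.95 × 0.765 = 64.99 N·m clockwise.
Load: 61.6 × 9.81 = 604.3 N down at 0.811 m → arm 0.546 m, τ = 604.3 × 0.546 = 329.9 N·m clockwise.
Weight: 8.48 × 9.81 = 83.19 N down at 0.322 m → arm 0.057 m, τ = 83.19 × 0.057 = 4.742 N·m clockwise.
Lamp: 4.49 × 9.81 = 44.05 N down at 1.24 m → arm 0.975 m, τ = 44.05 × 0.975 = 42.95 N·m clockwise.
Net load moment about support A = 442.6 N·m clockwise.
Reaction R at support B is upward at 1.54 m, arm 1.275 m → moment R × 1.275 counterclockwise.
For rotational equilibrium, R × 1.275 = 442.6, so R = 347 N.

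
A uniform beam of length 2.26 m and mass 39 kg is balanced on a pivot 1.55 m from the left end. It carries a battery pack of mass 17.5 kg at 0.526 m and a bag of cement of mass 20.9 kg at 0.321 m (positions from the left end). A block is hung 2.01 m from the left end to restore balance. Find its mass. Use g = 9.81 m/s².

m ≈ 130 kg

Taking torques about the pivot (at 1.55 m from the left end):
Beam weight: 39 × 9.81 = 382.6 N down at 1.13 m → arm 0.42 m, τ = 382.6 × 0.42 = 160.7 N·m counterclockwise.
Battery pack: 17.5 × 9.81 = 171.7 N down at 0.526 m → arm 1.024 m, τ = 171.7 × 1.024 = 175.8 N·m counterclockwise.
Bag of cement: 20.9 × 9.81 = 205 N down at 0.321 m → arm 1.229 m, τ = 205 × 1.229 = 251.9 N·m counterclockwise.
Net moment of known loads = 588.4 N·m counterclockwise.
An unknown mass m at 2.01 m has arm 0.46 m; its moment is m·g·0.46 clockwise.
Στ = 0 ⇒ m × 9.81 × 0.46 = 588.4 ⇒ m = 588.4 / (9.81 × 0.46) = 130 kg.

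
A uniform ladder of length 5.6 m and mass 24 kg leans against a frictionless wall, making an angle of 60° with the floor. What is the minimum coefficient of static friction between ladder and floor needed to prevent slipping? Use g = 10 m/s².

μ_min ≈ 0.289

Sum moments about the foot of the ladder (the floor normal and friction both act there and drop out).
Ladder weight 24×10 = 240 N acts at 2.8 m along the ladder; its horizontal arm is 2.8·cos60° = 1.4 m → τ = 336 N·m clockwise.
Wall normal N acts horizontally at the top; its moment arm is the height L sinθ = 5.6·sin60° = 4.85 m, counterclockwise.
Balancing moments: N × 4.85 = 336, giving N = 69.28 N.
ΣFx = 0 ⇒ f = N_wall = 69.28 N. ΣFy = 0 ⇒ N_floor = 240 N.
μ_min = f / N_floor = 69.28 / 240 = 0.289.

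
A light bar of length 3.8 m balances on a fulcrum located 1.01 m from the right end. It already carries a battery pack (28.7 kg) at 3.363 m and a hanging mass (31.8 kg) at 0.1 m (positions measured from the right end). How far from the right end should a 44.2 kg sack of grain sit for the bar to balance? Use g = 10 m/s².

x ≈ 0.137 m from the right end

Sum moments about the fulcrum (at 1.01 m from the right end) (the support reaction has zero arm there).
Battery pack: 28.7 × 10 = 287 N down at 3.363 m → arm 2.353 m, τ = 287 × 2.353 = 675.3 N·m counterclockwise.
Hanging mass: 31.8 × 10 = 318 N down at 0.1 m → arm 0.91 m, τ = 318 × 0.91 = 289.4 N·m clockwise.
Net moment of existing loads = 385.9 N·m counterclockwise.
The sack of grain weighs 44.2 × 10 = 442 N and must supply an equal clockwise moment, so its lever arm about the fulcrum is 385.9 / 442 = 0.873 m.
That puts it at 1.01 − 0.873 = 0.137 m from the right end.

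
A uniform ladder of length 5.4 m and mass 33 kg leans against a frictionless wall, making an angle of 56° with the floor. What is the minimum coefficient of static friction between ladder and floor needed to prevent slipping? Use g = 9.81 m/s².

μ_min ≈ 0.337

Choose the foot of the ladder as the axis so the floor normal and friction both act there and drop out.
Ladder weight 33×9.81 = 323.7 N acts at 2.7 m along the ladder; its horizontal arm is 2.7·cos56° = 1.51 m → τ = 488.8 N·m clockwise.
Wall normal N acts horizontally at the top; its moment arm is the height L sinθ = 5.4·sin56° = 4.477 m, counterclockwise.
Balancing moments: N × 4.477 = 488.8, giving N = 109.2 N.
ΣFx = 0 ⇒ f = N_wall = 109.2 N. ΣFy = 0 ⇒ N_floor = 323.7 N.
μ_min = f / N_floor = 109.2 / 323.7 = 0.337.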